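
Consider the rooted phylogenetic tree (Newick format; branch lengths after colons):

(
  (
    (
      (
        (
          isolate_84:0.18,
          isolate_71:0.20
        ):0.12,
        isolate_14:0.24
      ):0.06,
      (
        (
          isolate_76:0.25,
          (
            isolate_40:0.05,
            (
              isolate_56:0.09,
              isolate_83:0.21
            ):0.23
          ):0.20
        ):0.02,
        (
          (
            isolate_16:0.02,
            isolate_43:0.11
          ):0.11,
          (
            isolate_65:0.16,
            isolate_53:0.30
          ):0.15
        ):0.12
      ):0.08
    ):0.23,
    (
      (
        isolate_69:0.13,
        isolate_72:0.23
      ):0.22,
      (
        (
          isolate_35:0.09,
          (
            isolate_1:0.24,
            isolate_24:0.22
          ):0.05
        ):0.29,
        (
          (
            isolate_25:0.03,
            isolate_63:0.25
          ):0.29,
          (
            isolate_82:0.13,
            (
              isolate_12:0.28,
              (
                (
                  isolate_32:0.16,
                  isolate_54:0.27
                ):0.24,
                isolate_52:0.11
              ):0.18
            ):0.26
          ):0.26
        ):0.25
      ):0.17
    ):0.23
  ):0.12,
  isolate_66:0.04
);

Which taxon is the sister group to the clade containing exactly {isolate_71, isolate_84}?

isolate_14

The clade containing exactly {isolate_71, isolate_84} attaches to the tree at the node subtending ((isolate_84,isolate_71),isolate_14).
The other lineage descending from that same node — the sister group — is the single tip isolate_14.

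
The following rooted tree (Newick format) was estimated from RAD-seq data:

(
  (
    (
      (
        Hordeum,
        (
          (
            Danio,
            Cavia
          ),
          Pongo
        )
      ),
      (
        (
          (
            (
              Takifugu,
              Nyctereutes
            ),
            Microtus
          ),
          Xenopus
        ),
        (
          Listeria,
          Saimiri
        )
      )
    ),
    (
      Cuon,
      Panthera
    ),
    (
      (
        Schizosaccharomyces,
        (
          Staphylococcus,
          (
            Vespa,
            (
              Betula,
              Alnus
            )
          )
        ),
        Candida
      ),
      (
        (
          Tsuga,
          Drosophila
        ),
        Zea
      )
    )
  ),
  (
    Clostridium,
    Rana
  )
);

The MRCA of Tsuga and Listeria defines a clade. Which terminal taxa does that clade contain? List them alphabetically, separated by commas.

Alnus, Betula, Candida, Cavia, Cuon, Danio, Drosophila, Hordeum, Listeria, Microtus, Nyctereutes, Panthera, Pongo, Saimiri, Schizosaccharomyces, Staphylococcus, Takifugu, Tsuga, Vespa, Xenopus, Zea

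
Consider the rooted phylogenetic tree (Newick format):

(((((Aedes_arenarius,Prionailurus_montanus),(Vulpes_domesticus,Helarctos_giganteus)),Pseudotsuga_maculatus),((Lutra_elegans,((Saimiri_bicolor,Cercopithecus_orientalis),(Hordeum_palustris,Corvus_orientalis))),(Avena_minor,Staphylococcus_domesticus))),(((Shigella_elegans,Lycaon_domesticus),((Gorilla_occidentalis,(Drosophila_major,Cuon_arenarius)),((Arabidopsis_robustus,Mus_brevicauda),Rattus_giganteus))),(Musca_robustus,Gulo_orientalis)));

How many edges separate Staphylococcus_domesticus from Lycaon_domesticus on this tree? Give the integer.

8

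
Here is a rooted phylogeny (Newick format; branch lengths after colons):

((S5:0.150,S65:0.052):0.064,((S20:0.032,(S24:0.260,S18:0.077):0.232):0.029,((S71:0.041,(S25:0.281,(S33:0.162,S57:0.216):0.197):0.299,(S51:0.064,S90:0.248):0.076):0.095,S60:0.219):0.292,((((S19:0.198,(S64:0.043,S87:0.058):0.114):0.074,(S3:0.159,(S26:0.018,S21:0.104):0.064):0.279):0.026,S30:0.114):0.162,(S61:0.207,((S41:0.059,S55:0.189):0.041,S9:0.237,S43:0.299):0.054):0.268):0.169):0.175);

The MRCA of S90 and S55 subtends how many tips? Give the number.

The MRCA of S90 and S55 is the node subtending ((S20,(S24,S18)),((S71,(S25,(S33,S57)),(S51,S90)),S60),((((S19,(S64,S87)),(S3,(S26,S21))),S30),(S61,((S41,S55),S9,S43)))).
That clade contains 22 terminal taxa: S18, S19, S20, S21, S24, S25, S26, S3, S30, S33, S41, S43, S51, S55, S57, S60, S61, S64, S71, S87, S9, S90.

22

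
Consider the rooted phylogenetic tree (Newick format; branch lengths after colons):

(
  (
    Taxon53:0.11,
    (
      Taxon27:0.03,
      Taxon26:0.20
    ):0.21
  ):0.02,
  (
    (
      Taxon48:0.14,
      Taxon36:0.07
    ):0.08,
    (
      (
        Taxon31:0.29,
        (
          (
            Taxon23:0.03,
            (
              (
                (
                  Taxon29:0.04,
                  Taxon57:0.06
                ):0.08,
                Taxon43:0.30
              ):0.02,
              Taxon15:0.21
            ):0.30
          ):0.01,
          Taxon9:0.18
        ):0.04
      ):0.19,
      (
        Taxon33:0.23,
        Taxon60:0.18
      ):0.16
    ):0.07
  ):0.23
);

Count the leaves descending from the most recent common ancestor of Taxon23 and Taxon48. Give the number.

11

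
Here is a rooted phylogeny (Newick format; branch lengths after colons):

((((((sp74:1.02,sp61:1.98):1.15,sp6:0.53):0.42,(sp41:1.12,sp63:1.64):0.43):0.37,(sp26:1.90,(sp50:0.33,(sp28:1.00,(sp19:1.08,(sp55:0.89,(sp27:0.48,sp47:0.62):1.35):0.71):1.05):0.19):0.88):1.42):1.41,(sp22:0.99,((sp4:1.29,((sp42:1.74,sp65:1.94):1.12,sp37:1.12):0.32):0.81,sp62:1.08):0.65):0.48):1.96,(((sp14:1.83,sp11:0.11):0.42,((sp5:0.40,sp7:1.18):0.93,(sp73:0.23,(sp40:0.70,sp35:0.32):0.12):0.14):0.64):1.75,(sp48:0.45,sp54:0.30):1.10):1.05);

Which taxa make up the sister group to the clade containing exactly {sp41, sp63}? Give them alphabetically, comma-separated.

sp6, sp61, sp74

The clade containing exactly {sp41, sp63} attaches to the tree at the node subtending (((sp74,sp61),sp6),(sp41,sp63)).
The other lineage descending from that same node — the sister group — is ((sp74,sp61),sp6); its 3 tips in alphabetical order are the answer.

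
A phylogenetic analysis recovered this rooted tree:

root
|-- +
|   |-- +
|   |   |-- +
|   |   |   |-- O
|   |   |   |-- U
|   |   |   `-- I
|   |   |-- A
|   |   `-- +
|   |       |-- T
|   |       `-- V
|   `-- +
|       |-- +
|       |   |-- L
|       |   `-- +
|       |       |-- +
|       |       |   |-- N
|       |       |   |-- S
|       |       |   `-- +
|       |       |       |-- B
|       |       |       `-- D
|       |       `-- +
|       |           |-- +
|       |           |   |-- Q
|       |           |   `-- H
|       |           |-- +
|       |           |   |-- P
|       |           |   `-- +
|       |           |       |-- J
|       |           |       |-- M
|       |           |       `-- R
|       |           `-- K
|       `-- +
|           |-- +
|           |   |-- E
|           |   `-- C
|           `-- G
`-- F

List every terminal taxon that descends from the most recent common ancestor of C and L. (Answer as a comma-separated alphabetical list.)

Tracing C: it sits inside (E,C).
Tracing L: it sits inside (L,((N,S,(B,D)),((Q,H),(P,(J,M,R)),K))).
The smallest clade enclosing both is ((L,((N,S,(B,D)),((Q,H),(P,(J,M,R)),K))),((E,C),G)); the answer is its 15 terminal taxa in alphabetical order.

B, C, D, E, G, H, J, K, L, M, N, P, Q, R, S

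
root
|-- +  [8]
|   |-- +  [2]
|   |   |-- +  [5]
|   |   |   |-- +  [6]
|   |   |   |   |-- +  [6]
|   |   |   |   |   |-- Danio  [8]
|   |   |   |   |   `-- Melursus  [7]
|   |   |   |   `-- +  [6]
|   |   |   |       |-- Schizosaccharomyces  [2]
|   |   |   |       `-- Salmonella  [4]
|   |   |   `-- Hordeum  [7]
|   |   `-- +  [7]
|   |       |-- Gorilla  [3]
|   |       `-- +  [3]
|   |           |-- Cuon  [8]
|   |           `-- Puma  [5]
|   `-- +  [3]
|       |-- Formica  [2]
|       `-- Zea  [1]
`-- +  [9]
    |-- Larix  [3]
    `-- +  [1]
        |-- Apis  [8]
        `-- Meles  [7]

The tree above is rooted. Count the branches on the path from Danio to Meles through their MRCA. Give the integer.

The MRCA of Danio and Meles is the root of the tree.
From Danio up to that node: 6 branches. From Meles up to the same node: 3 branches. Total: 6 + 3 = 9.

9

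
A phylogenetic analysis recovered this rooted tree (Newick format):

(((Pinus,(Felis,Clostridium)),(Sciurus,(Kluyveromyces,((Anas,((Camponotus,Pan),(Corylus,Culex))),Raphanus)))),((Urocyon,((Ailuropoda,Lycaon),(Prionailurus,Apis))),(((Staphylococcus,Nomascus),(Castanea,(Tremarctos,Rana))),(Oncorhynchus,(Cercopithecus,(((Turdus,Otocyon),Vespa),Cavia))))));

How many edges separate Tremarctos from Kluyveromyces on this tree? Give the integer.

10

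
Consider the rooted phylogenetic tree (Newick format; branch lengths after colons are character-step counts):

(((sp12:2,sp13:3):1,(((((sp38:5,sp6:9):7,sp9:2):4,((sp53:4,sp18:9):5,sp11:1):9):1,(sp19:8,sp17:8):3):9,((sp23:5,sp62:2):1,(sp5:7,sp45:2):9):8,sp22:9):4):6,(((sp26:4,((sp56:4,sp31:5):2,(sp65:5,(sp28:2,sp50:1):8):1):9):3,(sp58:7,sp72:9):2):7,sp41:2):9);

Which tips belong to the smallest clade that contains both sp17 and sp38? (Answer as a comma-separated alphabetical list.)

Tracing sp17: it sits inside (sp19,sp17).
Tracing sp38: it sits inside (sp38,sp6).
The smallest clade enclosing both is ((((sp38,sp6),sp9),((sp53,sp18),sp11)),(sp19,sp17)); the answer is its 8 terminal taxa in alphabetical order.

sp11, sp17, sp18, sp19, sp38, sp53, sp6, sp9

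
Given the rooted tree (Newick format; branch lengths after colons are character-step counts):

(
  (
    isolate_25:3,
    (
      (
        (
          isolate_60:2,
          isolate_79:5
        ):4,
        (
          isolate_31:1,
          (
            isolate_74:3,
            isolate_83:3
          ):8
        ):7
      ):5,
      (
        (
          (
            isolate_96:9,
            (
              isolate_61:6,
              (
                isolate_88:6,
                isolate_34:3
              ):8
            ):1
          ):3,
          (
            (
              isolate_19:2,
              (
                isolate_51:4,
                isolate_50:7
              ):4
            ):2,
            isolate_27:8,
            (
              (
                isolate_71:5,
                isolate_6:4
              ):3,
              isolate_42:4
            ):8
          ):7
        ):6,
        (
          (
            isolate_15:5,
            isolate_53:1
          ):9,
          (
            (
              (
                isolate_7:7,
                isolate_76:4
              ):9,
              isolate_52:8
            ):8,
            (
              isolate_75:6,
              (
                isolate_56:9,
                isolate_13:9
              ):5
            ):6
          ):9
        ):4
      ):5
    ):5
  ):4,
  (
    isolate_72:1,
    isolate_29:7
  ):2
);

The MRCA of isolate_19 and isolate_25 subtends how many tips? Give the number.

25

The MRCA of isolate_19 and isolate_25 is the node subtending (isolate_25,(((isolate_60,isolate_79),(isolate_31,(isolate_74,isolate_83))),(((isolate_96,(isolate_61,(isolate_88,isolate_34))),((isolate_19,(isolate_51,isolate_50)),isolate_27,((isolate_71,isolate_6),isolate_42))),((isolate_15,isolate_53),(((isolate_7,isolate_76),isolate_52),(isolate_75,(isolate_56,isolate_13))))))).
That clade contains 25 terminal taxa: isolate_13, isolate_15, isolate_19, isolate_25, isolate_27, isolate_31, isolate_34, isolate_42, isolate_50, isolate_51, isolate_52, isolate_53, isolate_56, isolate_6, isolate_60, isolate_61, isolate_7, isolate_71, isolate_74, isolate_75, isolate_76, isolate_79, isolate_83, isolate_88, isolate_96.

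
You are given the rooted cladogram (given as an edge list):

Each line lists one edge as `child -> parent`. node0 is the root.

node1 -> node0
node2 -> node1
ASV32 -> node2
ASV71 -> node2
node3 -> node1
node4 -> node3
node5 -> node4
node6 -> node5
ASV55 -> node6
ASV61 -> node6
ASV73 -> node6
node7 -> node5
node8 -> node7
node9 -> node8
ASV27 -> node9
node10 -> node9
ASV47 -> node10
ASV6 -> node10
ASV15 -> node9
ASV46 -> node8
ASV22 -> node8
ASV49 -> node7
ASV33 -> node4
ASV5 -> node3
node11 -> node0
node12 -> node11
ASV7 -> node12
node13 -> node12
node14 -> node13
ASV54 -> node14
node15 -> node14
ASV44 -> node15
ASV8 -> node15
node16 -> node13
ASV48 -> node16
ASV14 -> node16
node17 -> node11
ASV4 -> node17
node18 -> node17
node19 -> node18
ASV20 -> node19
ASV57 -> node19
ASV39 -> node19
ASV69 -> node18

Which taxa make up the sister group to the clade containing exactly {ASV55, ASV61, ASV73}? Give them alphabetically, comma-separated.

The clade containing exactly {ASV55, ASV61, ASV73} attaches to the tree at the node subtending ((ASV55,ASV61,ASV73),(((ASV27,(ASV47,ASV6),ASV15),ASV46,ASV22),ASV49)).
The other lineage descending from that same node — the sister group — is (((ASV27,(ASV47,ASV6),ASV15),ASV46,ASV22),ASV49); its 7 tips in alphabetical order are the answer.

ASV15, ASV22, ASV27, ASV46, ASV47, ASV49, ASV6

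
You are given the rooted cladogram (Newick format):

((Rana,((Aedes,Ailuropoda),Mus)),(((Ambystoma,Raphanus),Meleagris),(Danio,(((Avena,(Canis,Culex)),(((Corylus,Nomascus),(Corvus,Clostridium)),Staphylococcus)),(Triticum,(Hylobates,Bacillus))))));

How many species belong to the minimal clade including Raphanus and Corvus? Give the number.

15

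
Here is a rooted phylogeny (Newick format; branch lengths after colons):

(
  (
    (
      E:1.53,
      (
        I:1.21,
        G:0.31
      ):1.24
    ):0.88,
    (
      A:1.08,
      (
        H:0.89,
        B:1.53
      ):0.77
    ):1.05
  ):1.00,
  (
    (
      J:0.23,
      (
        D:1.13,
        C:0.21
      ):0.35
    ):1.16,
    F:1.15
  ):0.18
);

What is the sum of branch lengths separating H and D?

6.53

The path runs H → … → MRCA → … → D; the MRCA is the root of the tree.
Branch lengths along that path: 0.89 + 0.77 + 1.05 + 1.00 + 0.18 + 1.16 + 0.35 + 1.13 = 6.53.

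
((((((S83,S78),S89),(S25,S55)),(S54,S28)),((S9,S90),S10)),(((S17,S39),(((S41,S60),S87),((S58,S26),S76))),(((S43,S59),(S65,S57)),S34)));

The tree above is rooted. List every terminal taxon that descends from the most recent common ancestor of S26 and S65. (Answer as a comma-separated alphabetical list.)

S17, S26, S34, S39, S41, S43, S57, S58, S59, S60, S65, S76, S87

Tracing S26: it sits inside (S58,S26).
Tracing S65: it sits inside (S65,S57).
The smallest clade enclosing both is (((S17,S39),(((S41,S60),S87),((S58,S26),S76))),(((S43,S59),(S65,S57)),S34)); the answer is its 13 terminal taxa in alphabetical order.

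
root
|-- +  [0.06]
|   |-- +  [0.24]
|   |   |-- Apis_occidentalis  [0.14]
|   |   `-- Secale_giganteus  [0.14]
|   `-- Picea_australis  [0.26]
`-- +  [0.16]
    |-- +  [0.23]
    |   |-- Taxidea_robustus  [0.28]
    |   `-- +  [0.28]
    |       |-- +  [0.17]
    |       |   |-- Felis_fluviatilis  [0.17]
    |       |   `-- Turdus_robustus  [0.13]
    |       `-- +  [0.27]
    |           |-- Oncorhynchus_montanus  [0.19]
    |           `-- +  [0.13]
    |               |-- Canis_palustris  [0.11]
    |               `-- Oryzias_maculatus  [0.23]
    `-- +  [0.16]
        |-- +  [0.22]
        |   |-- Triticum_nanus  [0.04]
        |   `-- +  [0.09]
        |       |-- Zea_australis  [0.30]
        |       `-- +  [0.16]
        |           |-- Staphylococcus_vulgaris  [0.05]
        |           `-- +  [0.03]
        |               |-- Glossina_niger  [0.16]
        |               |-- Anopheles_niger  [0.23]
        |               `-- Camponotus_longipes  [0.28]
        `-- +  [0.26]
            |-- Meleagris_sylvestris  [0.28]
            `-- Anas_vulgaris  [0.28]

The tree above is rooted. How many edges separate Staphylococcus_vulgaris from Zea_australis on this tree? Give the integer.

3

The MRCA of Staphylococcus_vulgaris and Zea_australis is the node subtending (Zea_australis,(Staphylococcus_vulgaris,(Glossina_niger,Anopheles_niger,Camponotus_longipes))).
From Staphylococcus_vulgaris up to that node: 2 branches. From Zea_australis up to the same node: 1 branch. Total: 2 + 1 = 3.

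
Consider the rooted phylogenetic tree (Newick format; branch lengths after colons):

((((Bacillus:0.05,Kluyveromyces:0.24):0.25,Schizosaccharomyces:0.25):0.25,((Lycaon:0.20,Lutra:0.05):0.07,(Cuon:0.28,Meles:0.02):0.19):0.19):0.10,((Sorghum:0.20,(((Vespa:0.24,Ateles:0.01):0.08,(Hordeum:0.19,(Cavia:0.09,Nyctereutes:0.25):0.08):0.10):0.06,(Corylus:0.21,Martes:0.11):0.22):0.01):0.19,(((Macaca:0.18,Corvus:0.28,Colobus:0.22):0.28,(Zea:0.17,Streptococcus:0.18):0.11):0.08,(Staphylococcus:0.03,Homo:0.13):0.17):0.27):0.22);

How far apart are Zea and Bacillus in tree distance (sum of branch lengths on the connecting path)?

1.50

The path runs Zea → … → MRCA → … → Bacillus; the MRCA is the root of the tree.
Branch lengths along that path: 0.17 + 0.11 + 0.08 + 0.27 + 0.22 + 0.10 + 0.25 + 0.25 + 0.05 = 1.50.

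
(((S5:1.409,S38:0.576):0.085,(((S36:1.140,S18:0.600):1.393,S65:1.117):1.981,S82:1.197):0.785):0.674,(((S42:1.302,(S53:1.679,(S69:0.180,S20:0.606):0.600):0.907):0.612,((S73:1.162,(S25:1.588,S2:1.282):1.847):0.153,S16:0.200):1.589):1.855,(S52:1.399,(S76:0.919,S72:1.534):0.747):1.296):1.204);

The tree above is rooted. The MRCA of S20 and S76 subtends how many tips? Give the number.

The MRCA of S20 and S76 is the node subtending (((S42,(S53,(S69,S20))),((S73,(S25,S2)),S16)),(S52,(S76,S72))).
That clade contains 11 terminal taxa: S16, S2, S20, S25, S42, S52, S53, S69, S72, S73, S76.

11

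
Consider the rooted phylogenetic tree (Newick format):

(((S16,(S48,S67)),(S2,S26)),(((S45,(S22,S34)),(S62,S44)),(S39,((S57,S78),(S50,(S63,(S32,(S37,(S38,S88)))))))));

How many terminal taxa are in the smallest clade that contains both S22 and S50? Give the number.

The MRCA of S22 and S50 is the node subtending (((S45,(S22,S34)),(S62,S44)),(S39,((S57,S78),(S50,(S63,(S32,(S37,(S38,S88)))))))).
That clade contains 14 terminal taxa: S22, S32, S34, S37, S38, S39, S44, S45, S50, S57, S62, S63, S78, S88.

14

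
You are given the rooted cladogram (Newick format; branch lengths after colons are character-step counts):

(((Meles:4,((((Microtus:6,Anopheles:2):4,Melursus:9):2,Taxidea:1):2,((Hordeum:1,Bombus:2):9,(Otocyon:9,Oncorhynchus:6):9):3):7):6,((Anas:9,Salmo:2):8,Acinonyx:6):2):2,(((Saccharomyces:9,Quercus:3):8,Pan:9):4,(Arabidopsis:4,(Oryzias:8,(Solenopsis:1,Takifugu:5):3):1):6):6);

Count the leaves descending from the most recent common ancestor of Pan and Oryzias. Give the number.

7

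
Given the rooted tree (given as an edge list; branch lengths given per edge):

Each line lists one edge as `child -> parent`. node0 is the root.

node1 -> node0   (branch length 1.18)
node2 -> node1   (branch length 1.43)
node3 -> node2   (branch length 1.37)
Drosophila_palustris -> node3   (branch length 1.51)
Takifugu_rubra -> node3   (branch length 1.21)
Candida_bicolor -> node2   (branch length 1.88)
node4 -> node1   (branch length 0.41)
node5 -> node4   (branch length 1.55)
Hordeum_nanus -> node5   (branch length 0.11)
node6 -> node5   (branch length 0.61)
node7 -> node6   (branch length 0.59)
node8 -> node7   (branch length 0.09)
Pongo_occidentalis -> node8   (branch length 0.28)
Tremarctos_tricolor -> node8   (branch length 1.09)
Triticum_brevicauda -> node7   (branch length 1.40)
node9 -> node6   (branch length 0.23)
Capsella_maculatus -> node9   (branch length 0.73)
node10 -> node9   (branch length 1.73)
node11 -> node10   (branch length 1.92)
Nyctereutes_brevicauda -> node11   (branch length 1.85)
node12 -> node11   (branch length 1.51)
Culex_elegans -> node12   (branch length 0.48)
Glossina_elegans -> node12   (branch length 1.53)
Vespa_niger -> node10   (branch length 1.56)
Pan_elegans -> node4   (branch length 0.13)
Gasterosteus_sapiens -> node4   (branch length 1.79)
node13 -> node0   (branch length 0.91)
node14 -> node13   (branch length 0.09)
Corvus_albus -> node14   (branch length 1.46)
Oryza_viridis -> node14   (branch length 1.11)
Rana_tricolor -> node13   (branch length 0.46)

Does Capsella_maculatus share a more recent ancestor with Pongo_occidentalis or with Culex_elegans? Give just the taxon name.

The MRCA of Capsella_maculatus and Culex_elegans subtends (Capsella_maculatus,((Nyctereutes_brevicauda,(Culex_elegans,Glossina_elegans)),Vespa_niger)) (5 taxa).
The MRCA of Capsella_maculatus and Pongo_occidentalis subtends (((Pongo_occidentalis,Tremarctos_tricolor),Triticum_brevicauda),(Capsella_maculatus,((Nyctereutes_brevicauda,(Culex_elegans,Glossina_elegans)),Vespa_niger))) (8 taxa).
The first is nested inside the second, so Capsella_maculatus shares a more recent common ancestor with Culex_elegans.

Culex_elegans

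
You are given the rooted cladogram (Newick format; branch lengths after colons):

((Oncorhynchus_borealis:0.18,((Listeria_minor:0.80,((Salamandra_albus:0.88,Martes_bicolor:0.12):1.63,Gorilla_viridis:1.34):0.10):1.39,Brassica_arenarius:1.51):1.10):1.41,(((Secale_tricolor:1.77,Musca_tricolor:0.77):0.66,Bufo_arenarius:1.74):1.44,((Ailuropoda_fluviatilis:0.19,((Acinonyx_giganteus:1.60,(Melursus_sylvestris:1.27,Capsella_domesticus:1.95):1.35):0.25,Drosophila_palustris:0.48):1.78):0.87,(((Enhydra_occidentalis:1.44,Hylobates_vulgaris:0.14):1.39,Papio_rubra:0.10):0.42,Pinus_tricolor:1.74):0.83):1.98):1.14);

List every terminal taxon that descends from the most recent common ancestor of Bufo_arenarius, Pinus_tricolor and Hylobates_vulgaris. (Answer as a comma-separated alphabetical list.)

Acinonyx_giganteus, Ailuropoda_fluviatilis, Bufo_arenarius, Capsella_domesticus, Drosophila_palustris, Enhydra_occidentalis, Hylobates_vulgaris, Melursus_sylvestris, Musca_tricolor, Papio_rubra, Pinus_tricolor, Secale_tricolor

Tracing Bufo_arenarius: it sits inside ((Secale_tricolor,Musca_tricolor),Bufo_arenarius).
Tracing Pinus_tricolor: it sits inside (((Enhydra_occidentalis,Hylobates_vulgaris),Papio_rubra),Pinus_tricolor).
Tracing Hylobates_vulgaris: it sits inside (Enhydra_occidentalis,Hylobates_vulgaris).
The smallest clade enclosing all 3 is (((Secale_tricolor,Musca_tricolor),Bufo_arenarius),((Ailuropoda_fluviatilis,((Acinonyx_giganteus,(Melursus_sylvestris,Capsella_domesticus)),Drosophila_palustris)),(((Enhydra_occidentalis,Hylobates_vulgaris),Papio_rubra),Pinus_tricolor))); the answer is its 12 terminal taxa in alphabetical order.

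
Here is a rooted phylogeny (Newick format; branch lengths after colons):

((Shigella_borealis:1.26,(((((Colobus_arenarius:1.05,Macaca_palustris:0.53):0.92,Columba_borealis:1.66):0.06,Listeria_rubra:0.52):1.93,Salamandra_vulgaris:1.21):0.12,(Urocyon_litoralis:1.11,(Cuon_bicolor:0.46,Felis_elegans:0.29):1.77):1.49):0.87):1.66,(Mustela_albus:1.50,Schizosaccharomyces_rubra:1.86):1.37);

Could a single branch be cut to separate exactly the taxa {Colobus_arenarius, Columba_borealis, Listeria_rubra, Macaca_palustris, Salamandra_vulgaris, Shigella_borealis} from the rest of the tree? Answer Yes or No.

The MRCA of the listed taxa subtends (Shigella_borealis,(((((Colobus_arenarius,Macaca_palustris),Columba_borealis),Listeria_rubra),Salamandra_vulgaris),(Urocyon_litoralis,(Cuon_bicolor,Felis_elegans)))).
That clade also contains Cuon_bicolor, Felis_elegans, Urocyon_litoralis, which are not in the proposed group, so the group is not monophyletic.

No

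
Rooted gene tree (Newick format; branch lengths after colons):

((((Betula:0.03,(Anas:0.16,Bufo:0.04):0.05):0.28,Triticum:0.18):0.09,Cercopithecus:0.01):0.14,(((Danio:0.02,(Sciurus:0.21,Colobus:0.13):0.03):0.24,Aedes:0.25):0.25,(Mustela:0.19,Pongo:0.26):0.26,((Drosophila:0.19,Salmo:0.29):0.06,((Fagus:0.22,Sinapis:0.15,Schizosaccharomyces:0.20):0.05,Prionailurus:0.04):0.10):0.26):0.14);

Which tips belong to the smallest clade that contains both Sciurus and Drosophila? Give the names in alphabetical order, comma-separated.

Tracing Sciurus: it sits inside (Sciurus,Colobus).
Tracing Drosophila: it sits inside (Drosophila,Salmo).
The smallest clade enclosing both is (((Danio,(Sciurus,Colobus)),Aedes),(Mustela,Pongo),((Drosophila,Salmo),((Fagus,Sinapis,Schizosaccharomyces),Prionailurus))); the answer is its 12 terminal taxa in alphabetical order.

Aedes, Colobus, Danio, Drosophila, Fagus, Mustela, Pongo, Prionailurus, Salmo, Schizosaccharomyces, Sciurus, Sinapis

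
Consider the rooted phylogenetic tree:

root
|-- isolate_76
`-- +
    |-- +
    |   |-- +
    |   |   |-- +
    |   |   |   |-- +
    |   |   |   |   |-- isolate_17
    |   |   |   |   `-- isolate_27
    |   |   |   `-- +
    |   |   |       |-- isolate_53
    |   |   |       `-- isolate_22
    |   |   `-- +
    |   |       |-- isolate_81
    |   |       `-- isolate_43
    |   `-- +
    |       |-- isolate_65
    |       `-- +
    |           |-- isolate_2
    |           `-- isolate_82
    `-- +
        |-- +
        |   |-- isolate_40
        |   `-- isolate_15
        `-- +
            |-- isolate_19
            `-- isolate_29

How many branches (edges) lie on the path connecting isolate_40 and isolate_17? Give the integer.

8

The MRCA of isolate_40 and isolate_17 is the node subtending (((((isolate_17,isolate_27),(isolate_53,isolate_22)),(isolate_81,isolate_43)),(isolate_65,(isolate_2,isolate_82))),((isolate_40,isolate_15),(isolate_19,isolate_29))).
From isolate_40 up to that node: 3 branches. From isolate_17 up to the same node: 5 branches. Total: 3 + 5 = 8.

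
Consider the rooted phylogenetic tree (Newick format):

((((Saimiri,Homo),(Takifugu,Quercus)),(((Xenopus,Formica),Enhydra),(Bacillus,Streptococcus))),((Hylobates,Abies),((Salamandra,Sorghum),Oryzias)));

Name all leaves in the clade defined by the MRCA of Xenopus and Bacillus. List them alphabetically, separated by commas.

Bacillus, Enhydra, Formica, Streptococcus, Xenopus

Tracing Xenopus: it sits inside (Xenopus,Formica).
Tracing Bacillus: it sits inside (Bacillus,Streptococcus).
The smallest clade enclosing both is (((Xenopus,Formica),Enhydra),(Bacillus,Streptococcus)); the answer is its 5 terminal taxa in alphabetical order.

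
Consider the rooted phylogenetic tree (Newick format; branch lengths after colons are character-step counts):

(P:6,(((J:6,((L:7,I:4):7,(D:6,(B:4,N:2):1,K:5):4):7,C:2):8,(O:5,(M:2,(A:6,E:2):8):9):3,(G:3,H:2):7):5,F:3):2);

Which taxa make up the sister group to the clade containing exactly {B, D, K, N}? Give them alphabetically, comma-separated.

I, L

The clade containing exactly {B, D, K, N} attaches to the tree at the node subtending ((L,I),(D,(B,N),K)).
The other lineage descending from that same node — the sister group — is (L,I); its 2 tips in alphabetical order are the answer.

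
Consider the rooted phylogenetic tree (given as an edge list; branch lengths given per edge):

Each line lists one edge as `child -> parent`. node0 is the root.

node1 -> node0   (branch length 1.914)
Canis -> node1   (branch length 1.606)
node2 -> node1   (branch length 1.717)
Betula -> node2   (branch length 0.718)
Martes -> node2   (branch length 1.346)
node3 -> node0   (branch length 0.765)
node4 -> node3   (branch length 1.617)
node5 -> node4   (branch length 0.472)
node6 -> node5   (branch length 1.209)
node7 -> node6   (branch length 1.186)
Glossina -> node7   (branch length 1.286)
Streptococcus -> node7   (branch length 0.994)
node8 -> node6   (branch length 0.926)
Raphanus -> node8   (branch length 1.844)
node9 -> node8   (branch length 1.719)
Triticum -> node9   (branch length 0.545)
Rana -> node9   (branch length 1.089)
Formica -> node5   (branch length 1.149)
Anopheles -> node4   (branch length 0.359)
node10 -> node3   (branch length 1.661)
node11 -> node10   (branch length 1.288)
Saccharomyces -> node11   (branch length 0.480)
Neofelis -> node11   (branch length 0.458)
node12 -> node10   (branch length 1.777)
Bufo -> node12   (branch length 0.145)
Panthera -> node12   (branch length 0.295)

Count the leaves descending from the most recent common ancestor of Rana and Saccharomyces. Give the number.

11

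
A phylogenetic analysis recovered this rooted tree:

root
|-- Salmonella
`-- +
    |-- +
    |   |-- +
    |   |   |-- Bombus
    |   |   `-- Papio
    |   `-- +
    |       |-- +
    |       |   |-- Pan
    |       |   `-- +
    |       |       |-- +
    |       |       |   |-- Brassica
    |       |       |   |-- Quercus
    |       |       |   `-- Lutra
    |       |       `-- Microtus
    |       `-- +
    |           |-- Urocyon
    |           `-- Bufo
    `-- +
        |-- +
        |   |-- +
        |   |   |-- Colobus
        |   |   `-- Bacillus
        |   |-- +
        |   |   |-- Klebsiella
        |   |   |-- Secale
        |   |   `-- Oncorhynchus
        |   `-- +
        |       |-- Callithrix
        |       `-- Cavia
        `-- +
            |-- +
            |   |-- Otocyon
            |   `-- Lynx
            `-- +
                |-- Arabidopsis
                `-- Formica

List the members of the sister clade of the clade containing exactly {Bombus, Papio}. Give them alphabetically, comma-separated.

Brassica, Bufo, Lutra, Microtus, Pan, Quercus, Urocyon

The clade containing exactly {Bombus, Papio} attaches to the tree at the node subtending ((Bombus,Papio),((Pan,((Brassica,Quercus,Lutra),Microtus)),(Urocyon,Bufo))).
The other lineage descending from that same node — the sister group — is ((Pan,((Brassica,Quercus,Lutra),Microtus)),(Urocyon,Bufo)); its 7 tips in alphabetical order are the answer.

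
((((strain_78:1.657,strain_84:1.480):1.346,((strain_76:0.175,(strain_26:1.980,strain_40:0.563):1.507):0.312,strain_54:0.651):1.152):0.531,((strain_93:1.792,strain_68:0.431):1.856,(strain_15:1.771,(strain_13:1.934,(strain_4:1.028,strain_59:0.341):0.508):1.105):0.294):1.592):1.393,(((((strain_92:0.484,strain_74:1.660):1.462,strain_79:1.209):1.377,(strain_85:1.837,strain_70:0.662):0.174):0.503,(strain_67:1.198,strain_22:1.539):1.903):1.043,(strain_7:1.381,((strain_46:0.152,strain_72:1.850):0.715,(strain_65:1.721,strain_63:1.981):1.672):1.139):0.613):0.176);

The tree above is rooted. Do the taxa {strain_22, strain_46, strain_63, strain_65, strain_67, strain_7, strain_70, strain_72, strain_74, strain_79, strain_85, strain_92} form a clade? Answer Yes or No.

Yes

The most recent common ancestor of these taxa subtends (((((strain_92,strain_74),strain_79),(strain_85,strain_70)),(strain_67,strain_22)),(strain_7,((strain_46,strain_72),(strain_65,strain_63)))).
That clade has exactly 12 tips — every listed taxon and nothing else — so the group is monophyletic.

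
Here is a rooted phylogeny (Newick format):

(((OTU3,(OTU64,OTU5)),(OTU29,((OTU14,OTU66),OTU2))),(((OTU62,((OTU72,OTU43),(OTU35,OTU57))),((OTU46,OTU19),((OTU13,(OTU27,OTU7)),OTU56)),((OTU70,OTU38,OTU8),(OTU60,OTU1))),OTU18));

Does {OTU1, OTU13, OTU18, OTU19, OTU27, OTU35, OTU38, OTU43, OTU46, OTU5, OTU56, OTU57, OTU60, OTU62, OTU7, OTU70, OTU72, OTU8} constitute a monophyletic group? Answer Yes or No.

The MRCA of the listed taxa is the root, so the smallest clade containing them is the whole tree.
That clade also contains OTU14, OTU2, OTU29, OTU3, OTU64, OTU66, which are not in the proposed group, so the group is not monophyletic.

No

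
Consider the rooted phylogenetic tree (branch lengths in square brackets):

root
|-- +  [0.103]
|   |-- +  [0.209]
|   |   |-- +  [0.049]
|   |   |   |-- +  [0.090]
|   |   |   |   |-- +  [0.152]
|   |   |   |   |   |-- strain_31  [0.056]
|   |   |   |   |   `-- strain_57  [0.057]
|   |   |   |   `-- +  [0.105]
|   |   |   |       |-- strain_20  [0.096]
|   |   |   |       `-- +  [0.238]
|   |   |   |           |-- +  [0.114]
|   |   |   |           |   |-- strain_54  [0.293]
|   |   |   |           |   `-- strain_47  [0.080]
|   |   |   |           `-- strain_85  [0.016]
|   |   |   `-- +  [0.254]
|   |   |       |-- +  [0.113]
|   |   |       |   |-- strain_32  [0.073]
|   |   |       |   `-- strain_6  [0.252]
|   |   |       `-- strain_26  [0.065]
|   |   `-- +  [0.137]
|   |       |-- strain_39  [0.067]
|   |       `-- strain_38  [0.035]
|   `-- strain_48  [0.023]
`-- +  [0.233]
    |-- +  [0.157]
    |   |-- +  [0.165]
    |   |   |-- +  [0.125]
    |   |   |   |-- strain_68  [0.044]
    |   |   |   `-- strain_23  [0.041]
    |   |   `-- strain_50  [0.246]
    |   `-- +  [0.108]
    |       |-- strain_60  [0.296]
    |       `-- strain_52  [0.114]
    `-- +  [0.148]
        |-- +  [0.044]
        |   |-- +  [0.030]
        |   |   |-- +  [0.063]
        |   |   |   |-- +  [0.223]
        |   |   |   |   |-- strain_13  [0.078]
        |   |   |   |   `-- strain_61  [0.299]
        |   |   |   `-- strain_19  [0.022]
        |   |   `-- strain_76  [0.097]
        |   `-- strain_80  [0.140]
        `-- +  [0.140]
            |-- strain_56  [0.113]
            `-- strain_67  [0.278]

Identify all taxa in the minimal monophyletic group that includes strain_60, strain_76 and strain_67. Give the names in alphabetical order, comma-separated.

strain_13, strain_19, strain_23, strain_50, strain_52, strain_56, strain_60, strain_61, strain_67, strain_68, strain_76, strain_80

Tracing strain_60: it sits inside (strain_60,strain_52).
Tracing strain_76: it sits inside (((strain_13,strain_61),strain_19),strain_76).
Tracing strain_67: it sits inside (strain_56,strain_67).
The smallest clade enclosing all 3 is ((((strain_68,strain_23),strain_50),(strain_60,strain_52)),(((((strain_13,strain_61),strain_19),strain_76),strain_80),(strain_56,strain_67))); the answer is its 12 terminal taxa in alphabetical order.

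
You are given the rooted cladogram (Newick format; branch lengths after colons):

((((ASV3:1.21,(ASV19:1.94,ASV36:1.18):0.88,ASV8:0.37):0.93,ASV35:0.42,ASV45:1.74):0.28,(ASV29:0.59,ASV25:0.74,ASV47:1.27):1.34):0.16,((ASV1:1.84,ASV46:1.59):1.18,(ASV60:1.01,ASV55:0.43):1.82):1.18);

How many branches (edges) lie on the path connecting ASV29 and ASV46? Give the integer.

6

The MRCA of ASV29 and ASV46 is the root of the tree.
From ASV29 up to that node: 3 branches. From ASV46 up to the same node: 3 branches. Total: 3 + 3 = 6.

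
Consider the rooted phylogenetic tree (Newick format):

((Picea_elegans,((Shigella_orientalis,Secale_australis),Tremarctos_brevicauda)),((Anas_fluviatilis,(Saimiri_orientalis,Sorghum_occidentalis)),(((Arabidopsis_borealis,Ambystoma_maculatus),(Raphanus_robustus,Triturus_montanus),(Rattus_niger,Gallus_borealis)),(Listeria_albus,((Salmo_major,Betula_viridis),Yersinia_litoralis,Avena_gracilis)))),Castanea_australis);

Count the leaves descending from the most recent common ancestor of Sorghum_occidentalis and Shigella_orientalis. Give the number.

The MRCA of Sorghum_occidentalis and Shigella_orientalis is the root, so the clade is the entire tree.
That clade contains 19 terminal taxa: Ambystoma_maculatus, Anas_fluviatilis, Arabidopsis_borealis, Avena_gracilis, Betula_viridis, Castanea_australis, Gallus_borealis, Listeria_albus, Picea_elegans, Raphanus_robustus, Rattus_niger, Saimiri_orientalis, Salmo_major, Secale_australis, Shigella_orientalis, Sorghum_occidentalis, Tremarctos_brevicauda, Triturus_montanus, Yersinia_litoralis.

19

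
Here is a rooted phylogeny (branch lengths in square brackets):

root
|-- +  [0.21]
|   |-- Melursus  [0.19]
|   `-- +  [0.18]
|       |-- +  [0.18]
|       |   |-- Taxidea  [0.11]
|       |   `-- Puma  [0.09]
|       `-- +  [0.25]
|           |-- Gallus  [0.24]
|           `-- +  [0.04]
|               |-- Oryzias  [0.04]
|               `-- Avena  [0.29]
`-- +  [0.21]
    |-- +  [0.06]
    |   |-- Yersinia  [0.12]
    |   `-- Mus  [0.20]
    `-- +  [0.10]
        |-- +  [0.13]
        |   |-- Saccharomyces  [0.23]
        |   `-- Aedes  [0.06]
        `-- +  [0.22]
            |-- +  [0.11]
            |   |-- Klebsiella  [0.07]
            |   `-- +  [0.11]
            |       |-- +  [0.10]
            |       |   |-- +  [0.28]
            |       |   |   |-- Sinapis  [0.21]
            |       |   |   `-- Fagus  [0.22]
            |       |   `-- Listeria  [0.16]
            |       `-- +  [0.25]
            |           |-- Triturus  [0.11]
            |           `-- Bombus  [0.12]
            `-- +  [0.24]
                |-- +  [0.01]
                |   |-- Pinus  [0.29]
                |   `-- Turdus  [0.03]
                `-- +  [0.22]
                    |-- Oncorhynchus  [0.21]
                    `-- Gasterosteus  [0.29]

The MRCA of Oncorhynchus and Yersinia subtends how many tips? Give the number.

The MRCA of Oncorhynchus and Yersinia is the node subtending ((Yersinia,Mus),((Saccharomyces,Aedes),((Klebsiella,(((Sinapis,Fagus),Listeria),(Triturus,Bombus))),((Pinus,Turdus),(Oncorhynchus,Gasterosteus))))).
That clade contains 14 terminal taxa: Aedes, Bombus, Fagus, Gasterosteus, Klebsiella, Listeria, Mus, Oncorhynchus, Pinus, Saccharomyces, Sinapis, Triturus, Turdus, Yersinia.

14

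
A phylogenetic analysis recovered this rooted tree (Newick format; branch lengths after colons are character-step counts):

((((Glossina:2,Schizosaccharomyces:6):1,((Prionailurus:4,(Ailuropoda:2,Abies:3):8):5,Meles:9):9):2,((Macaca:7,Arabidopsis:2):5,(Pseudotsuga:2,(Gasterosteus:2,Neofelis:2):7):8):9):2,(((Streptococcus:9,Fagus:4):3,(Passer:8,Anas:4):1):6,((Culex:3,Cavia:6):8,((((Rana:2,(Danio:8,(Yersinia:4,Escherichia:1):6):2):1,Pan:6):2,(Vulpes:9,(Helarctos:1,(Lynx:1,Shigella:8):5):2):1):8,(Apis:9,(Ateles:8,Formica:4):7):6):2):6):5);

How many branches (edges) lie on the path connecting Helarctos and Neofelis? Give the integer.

The MRCA of Helarctos and Neofelis is the root of the tree.
From Helarctos up to that node: 7 branches. From Neofelis up to the same node: 5 branches. Total: 7 + 5 = 12.

12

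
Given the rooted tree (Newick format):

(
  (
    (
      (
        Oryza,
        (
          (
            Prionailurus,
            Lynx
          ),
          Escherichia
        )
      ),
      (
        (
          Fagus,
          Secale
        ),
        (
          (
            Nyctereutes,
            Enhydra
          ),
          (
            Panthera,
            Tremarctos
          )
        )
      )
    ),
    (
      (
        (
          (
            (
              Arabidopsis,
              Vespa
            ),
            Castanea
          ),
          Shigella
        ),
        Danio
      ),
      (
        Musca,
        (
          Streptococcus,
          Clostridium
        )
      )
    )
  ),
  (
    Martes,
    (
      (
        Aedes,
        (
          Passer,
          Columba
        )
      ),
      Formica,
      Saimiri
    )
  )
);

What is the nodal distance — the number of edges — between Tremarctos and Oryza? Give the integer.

6

The MRCA of Tremarctos and Oryza is the node subtending ((Oryza,((Prionailurus,Lynx),Escherichia)),((Fagus,Secale),((Nyctereutes,Enhydra),(Panthera,Tremarctos)))).
From Tremarctos up to that node: 4 branches. From Oryza up to the same node: 2 branches. Total: 4 + 2 = 6.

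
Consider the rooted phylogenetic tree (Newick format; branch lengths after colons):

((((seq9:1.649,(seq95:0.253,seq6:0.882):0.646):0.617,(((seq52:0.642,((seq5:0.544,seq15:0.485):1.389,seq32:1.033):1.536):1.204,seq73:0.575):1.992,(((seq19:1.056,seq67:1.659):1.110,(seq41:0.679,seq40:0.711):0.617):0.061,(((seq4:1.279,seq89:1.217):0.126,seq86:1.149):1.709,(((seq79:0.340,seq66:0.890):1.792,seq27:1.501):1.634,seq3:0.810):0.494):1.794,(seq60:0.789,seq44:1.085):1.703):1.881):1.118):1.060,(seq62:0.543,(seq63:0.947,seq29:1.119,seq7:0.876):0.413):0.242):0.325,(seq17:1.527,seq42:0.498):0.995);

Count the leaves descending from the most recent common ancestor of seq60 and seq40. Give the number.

The MRCA of seq60 and seq40 is the node subtending (((seq19,seq67),(seq41,seq40)),(((seq4,seq89),seq86),(((seq79,seq66),seq27),seq3)),(seq60,seq44)).
That clade contains 13 terminal taxa: seq19, seq27, seq3, seq4, seq40, seq41, seq44, seq60, seq66, seq67, seq79, seq86, seq89.

13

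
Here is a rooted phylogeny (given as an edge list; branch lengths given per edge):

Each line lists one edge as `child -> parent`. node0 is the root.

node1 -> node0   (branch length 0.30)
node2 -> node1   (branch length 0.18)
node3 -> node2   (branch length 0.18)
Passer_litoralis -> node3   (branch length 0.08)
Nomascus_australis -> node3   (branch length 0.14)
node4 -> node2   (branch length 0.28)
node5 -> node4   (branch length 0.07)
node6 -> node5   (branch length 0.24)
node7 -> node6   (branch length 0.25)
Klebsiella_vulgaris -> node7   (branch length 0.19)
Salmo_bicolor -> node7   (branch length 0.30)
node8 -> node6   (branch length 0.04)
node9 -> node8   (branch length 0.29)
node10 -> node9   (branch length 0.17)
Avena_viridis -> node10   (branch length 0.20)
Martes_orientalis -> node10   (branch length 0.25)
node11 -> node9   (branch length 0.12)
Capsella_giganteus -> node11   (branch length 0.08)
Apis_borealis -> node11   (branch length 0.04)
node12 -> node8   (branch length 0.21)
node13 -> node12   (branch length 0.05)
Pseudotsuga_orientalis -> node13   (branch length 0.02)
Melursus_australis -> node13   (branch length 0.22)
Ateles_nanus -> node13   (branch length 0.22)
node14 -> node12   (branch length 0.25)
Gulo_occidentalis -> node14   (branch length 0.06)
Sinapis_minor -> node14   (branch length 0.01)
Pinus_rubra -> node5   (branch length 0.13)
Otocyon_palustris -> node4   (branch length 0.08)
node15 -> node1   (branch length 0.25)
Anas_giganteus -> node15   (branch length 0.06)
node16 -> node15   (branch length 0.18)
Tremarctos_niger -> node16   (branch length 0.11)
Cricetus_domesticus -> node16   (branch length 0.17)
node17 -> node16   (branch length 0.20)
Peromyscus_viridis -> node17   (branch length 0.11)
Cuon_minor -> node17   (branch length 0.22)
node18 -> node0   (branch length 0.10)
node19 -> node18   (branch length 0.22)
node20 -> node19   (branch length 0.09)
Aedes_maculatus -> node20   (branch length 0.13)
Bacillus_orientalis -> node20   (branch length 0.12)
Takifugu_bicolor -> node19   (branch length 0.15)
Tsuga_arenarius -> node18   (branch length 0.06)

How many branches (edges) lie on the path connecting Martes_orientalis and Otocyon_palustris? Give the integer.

The MRCA of Martes_orientalis and Otocyon_palustris is the node subtending ((((Klebsiella_vulgaris,Salmo_bicolor),(((Avena_viridis,Martes_orientalis),(Capsella_giganteus,Apis_borealis)),((Pseudotsuga_orientalis,Melursus_australis,Ateles_nanus),(Gulo_occidentalis,Sinapis_minor)))),Pinus_rubra),Otocyon_palustris).
From Martes_orientalis up to that node: 6 branches. From Otocyon_palustris up to the same node: 1 branch. Total: 6 + 1 = 7.

7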